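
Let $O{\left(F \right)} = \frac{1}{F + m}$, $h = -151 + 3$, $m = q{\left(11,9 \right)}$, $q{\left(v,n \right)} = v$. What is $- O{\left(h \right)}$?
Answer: $\frac{1}{137} \approx 0.0072993$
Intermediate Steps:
$m = 11$
$h = -148$
$O{\left(F \right)} = \frac{1}{11 + F}$ ($O{\left(F \right)} = \frac{1}{F + 11} = \frac{1}{11 + F}$)
$- O{\left(h \right)} = - \frac{1}{11 - 148} = - \frac{1}{-137} = \left(-1\right) \left(- \frac{1}{137}\right) = \frac{1}{137}$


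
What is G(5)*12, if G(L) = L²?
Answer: 300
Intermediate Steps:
G(5)*12 = 5²*12 = 25*12 = 300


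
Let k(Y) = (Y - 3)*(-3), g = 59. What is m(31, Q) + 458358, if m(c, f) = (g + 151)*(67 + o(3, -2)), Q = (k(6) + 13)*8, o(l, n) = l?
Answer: 473058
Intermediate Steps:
k(Y) = 9 - 3*Y (k(Y) = (-3 + Y)*(-3) = 9 - 3*Y)
Q = 32 (Q = ((9 - 3*6) + 13)*8 = ((9 - 18) + 13)*8 = (-9 + 13)*8 = 4*8 = 32)
m(c, f) = 14700 (m(c, f) = (59 + 151)*(67 + 3) = 210*70 = 14700)
m(31, Q) + 458358 = 14700 + 458358 = 473058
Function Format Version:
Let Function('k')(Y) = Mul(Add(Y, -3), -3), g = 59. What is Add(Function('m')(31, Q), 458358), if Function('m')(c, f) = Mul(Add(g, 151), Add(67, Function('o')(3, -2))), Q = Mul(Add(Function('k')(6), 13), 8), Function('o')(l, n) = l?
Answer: 473058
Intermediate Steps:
Function('k')(Y) = Add(9, Mul(-3, Y)) (Function('k')(Y) = Mul(Add(-3, Y), -3) = Add(9, Mul(-3, Y)))
Q = 32 (Q = Mul(Add(Add(9, Mul(-3, 6)), 13), 8) = Mul(Add(Add(9, -18), 13), 8) = Mul(Add(-9, 13), 8) = Mul(4, 8) = 32)
Function('m')(c, f) = 14700 (Function('m')(c, f) = Mul(Add(59, 151), Add(67, 3)) = Mul(210, 70) = 14700)
Add(Function('m')(31, Q), 458358) = Add(14700, 458358) = 473058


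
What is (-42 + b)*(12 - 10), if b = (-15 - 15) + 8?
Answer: -128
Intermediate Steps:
b = -22 (b = -30 + 8 = -22)
(-42 + b)*(12 - 10) = (-42 - 22)*(12 - 10) = -64*2 = -128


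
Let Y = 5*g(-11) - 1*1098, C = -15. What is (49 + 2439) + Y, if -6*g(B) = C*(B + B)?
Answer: 1115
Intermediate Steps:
g(B) = 5*B (g(B) = -(-5)*(B + B)/2 = -(-5)*2*B/2 = -(-5)*B = 5*B)
Y = -1373 (Y = 5*(5*(-11)) - 1*1098 = 5*(-55) - 1098 = -275 - 1098 = -1373)
(49 + 2439) + Y = (49 + 2439) - 1373 = 2488 - 1373 = 1115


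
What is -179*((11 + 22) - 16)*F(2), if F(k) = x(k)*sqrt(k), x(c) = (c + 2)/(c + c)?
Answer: -3043*sqrt(2) ≈ -4303.5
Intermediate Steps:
x(c) = (2 + c)/(2*c) (x(c) = (2 + c)/((2*c)) = (2 + c)*(1/(2*c)) = (2 + c)/(2*c))
F(k) = (2 + k)/(2*sqrt(k)) (F(k) = ((2 + k)/(2*k))*sqrt(k) = (2 + k)/(2*sqrt(k)))
-179*((11 + 22) - 16)*F(2) = -179*((11 + 22) - 16)*(2 + 2)/(2*sqrt(2)) = -179*(33 - 16)*(1/2)*(sqrt(2)/2)*4 = -3043*sqrt(2)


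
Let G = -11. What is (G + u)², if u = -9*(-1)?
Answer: 4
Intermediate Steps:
u = 9
(G + u)² = (-11 + 9)² = (-2)² = 4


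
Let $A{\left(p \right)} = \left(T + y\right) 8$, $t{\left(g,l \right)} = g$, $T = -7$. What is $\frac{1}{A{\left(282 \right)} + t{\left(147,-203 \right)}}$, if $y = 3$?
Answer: $\frac{1}{115} \approx 0.0086956$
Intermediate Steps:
$A{\left(p \right)} = -32$ ($A{\left(p \right)} = \left(-7 + 3\right) 8 = \left(-4\right) 8 = -32$)
$\frac{1}{A{\left(282 \right)} + t{\left(147,-203 \right)}} = \frac{1}{-32 + 147} = \frac{1}{115}$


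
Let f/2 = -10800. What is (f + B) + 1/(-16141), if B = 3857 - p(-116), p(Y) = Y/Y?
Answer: -286405905/16141 ≈ -17744.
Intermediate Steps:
f = -21600 (f = 2*(-10800) = -21600)
p(Y) = 1
B = 3856 (B = 3857 - 1*1 = 3857 - 1 = 3856)
(f + B) + 1/(-16141) = (-21600 + 3856) + 1/(-16141) = -17744 - 1/16141 = -286405905/16141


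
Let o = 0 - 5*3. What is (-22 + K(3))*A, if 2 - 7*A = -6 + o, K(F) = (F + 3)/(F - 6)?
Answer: -552/7 ≈ -78.857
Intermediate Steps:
K(F) = (3 + F)/(-6 + F)
o = -15 (o = 0 - 15 = -15)
A = 23/7 (A = 2/7 - (-6 - 15)/7 = 2/7 - ⅐*(-21) = 2/7 + 3 = 23/7 ≈ 3.2857)
(-22 + K(3))*A = (-22 + (3 + 3)/(-6 + 3))*(23/7) = (-22 + 6/(-3))*(23/7) = (-22 - ⅓*6)*(23/7) = (-22 - 2)*(23/7) = -24*23/7 = -552/7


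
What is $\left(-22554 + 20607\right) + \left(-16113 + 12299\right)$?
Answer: $-5761$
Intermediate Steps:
$\left(-22554 + 20607\right) + \left(-16113 + 12299\right) = -1947 - 3814 = -5761$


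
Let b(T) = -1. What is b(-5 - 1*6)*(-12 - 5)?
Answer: 17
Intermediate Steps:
b(-5 - 1*6)*(-12 - 5) = -(-12 - 5) = -1*(-17) = 17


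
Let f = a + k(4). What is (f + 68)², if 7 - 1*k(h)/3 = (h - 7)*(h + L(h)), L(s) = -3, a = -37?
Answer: 3721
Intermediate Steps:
k(h) = 21 - 3*(-7 + h)*(-3 + h) (k(h) = 21 - 3*(h - 7)*(h - 3) = 21 - 3*(-7 + h)*(-3 + h))
f = -7 (f = -37 + (-42 - 3*4² + 30*4) = -37 + (-42 - 3*16 + 120) = -37 + (-42 - 48 + 120) = -37 + 30 = -7)
(f + 68)² = (-7 + 68)² = 61² = 3721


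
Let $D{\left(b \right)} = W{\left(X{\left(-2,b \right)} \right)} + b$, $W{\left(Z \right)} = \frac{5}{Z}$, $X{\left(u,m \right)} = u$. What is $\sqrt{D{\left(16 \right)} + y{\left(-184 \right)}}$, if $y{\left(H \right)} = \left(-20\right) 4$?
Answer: $\frac{i \sqrt{266}}{2} \approx 8.1548 i$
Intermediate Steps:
$y{\left(H \right)} = -80$
$D{\left(b \right)} = - \frac{5}{2} + b$ ($D{\left(b \right)} = \frac{5}{-2} + b = 5 \left(- \frac{1}{2}\right) + b = - \frac{5}{2} + b$)
$\sqrt{D{\left(16 \right)} + y{\left(-184 \right)}} = \sqrt{\left(- \frac{5}{2} + 16\right) - 80} = \sqrt{\frac{27}{2} - 80} = \sqrt{- \frac{133}{2}} = \frac{i \sqrt{266}}{2}$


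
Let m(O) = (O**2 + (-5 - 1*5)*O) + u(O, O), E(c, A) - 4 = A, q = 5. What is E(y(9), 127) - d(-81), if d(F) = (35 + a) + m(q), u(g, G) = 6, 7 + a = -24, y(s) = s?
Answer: 146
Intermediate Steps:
a = -31 (a = -7 - 24 = -31)
E(c, A) = 4 + A
m(O) = 6 + O**2 - 10*O (m(O) = (O**2 + (-5 - 1*5)*O) + 6 = (O**2 + (-5 - 5)*O) + 6 = (O**2 - 10*O) + 6 = 6 + O**2 - 10*O)
d(F) = -15 (d(F) = (35 - 31) + (6 + 5**2 - 10*5) = 4 + (6 + 25 - 50) = 4 - 19 = -15)
E(y(9), 127) - d(-81) = (4 + 127) - 1*(-15) = 131 + 15 = 146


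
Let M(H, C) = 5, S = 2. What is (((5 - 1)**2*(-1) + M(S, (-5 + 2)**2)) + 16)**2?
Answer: 25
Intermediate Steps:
(((5 - 1)**2*(-1) + M(S, (-5 + 2)**2)) + 16)**2 = (((5 - 1)**2*(-1) + 5) + 16)**2 = ((4**2*(-1) + 5) + 16)**2 = ((16*(-1) + 5) + 16)**2 = ((-16 + 5) + 16)**2 = (-11 + 16)**2 = 5**2 = 25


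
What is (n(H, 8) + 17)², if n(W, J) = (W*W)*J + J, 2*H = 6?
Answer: 9409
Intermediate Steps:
H = 3 (H = (½)*6 = 3)
n(W, J) = J + J*W² (n(W, J) = W²*J + J = J*W² + J = J + J*W²)
(n(H, 8) + 17)² = (8*(1 + 3²) + 17)² = (8*(1 + 9) + 17)² = (8*10 + 17)² = (80 + 17)² = 97² = 9409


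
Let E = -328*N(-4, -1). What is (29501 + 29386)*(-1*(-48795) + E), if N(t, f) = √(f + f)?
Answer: 2873391165 - 19314936*I*√2 ≈ 2.8734e+9 - 2.7315e+7*I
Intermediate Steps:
N(t, f) = √2*√f (N(t, f) = √(2*f) = √2*√f)
E = -328*I*√2 (E = -328*√2*√(-1) = -328*√2*I = -328*I*√2 ≈ -463.86*I)
(29501 + 29386)*(-1*(-48795) + E) = (29501 + 29386)*(-1*(-48795) - 328*I*√2) = 58887*(48795 - 328*I*√2) = 2873391165 - 19314936*I*√2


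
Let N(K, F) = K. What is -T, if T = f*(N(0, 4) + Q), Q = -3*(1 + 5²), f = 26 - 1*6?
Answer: 1560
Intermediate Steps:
f = 20 (f = 26 - 6 = 20)
Q = -78 (Q = -3*(1 + 25) = -3*26 = -78)
T = -1560 (T = 20*(0 - 78) = 20*(-78) = -1560)
-T = -1*(-1560) = 1560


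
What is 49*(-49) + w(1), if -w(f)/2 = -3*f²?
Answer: -2395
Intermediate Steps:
w(f) = 6*f² (w(f) = -(-6)*f² = 6*f²)
49*(-49) + w(1) = 49*(-49) + 6*1² = -2401 + 6*1 = -2401 + 6 = -2395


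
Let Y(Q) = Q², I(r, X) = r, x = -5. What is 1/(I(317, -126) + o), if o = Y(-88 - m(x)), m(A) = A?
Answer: 1/7206 ≈ 0.00013877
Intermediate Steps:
o = 6889 (o = (-88 - 1*(-5))² = (-88 + 5)² = (-83)² = 6889)
1/(I(317, -126) + o) = 1/(317 + 6889) = 1/7206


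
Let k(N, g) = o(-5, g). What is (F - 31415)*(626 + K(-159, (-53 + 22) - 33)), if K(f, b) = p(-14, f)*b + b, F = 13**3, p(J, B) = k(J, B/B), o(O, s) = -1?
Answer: -18290468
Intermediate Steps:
k(N, g) = -1
p(J, B) = -1
F = 2197
K(f, b) = 0 (K(f, b) = -b + b = 0)
(F - 31415)*(626 + K(-159, (-53 + 22) - 33)) = (2197 - 31415)*(626 + 0) = -29218*626 = -18290468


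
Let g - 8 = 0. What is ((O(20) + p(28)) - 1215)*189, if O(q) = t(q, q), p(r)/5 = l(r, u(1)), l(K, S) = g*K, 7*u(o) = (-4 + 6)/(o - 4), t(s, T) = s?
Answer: -14175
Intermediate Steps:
g = 8 (g = 8 + 0 = 8)
u(o) = 2/(7*(-4 + o)) (u(o) = ((-4 + 6)/(o - 4))/7 = (2/(-4 + o))/7 = 2/(7*(-4 + o)))
l(K, S) = 8*K
p(r) = 40*r (p(r) = 5*(8*r) = 40*r)
O(q) = q
((O(20) + p(28)) - 1215)*189 = ((20 + 40*28) - 1215)*189 = ((20 + 1120) - 1215)*189 = (1140 - 1215)*189 = -75*189 = -14175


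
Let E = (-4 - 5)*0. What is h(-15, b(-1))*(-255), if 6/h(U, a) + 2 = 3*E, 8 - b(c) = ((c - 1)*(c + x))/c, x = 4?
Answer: 765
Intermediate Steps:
E = 0 (E = -9*0 = 0)
b(c) = 8 - (-1 + c)*(4 + c)/c (b(c) = 8 - (c - 1)*(c + 4)/c = 8 - (-1 + c)*(4 + c)/c)
h(U, a) = -3 (h(U, a) = 6/(-2 + 3*0) = 6/(-2 + 0) = 6/(-2) = 6*(-½) = -3)
h(-15, b(-1))*(-255) = -3*(-255) = 765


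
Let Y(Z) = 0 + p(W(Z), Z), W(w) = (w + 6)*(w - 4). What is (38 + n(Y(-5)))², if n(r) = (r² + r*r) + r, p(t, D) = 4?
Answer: 5476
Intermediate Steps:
W(w) = (-4 + w)*(6 + w) (W(w) = (6 + w)*(-4 + w) = (-4 + w)*(6 + w))
Y(Z) = 4 (Y(Z) = 0 + 4 = 4)
n(r) = r + 2*r² (n(r) = (r² + r²) + r = 2*r² + r = r + 2*r²)
(38 + n(Y(-5)))² = (38 + 4*(1 + 2*4))² = (38 + 4*(1 + 8))² = (38 + 4*9)² = (38 + 36)² = 74² = 5476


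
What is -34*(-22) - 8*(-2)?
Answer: 764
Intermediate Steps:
-34*(-22) - 8*(-2) = 748 + 16 = 764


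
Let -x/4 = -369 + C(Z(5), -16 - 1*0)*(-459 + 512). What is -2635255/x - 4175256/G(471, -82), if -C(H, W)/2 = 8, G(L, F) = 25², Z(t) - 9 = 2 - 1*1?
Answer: -21972180583/3042500 ≈ -7221.8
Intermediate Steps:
Z(t) = 10 (Z(t) = 9 + (2 - 1*1) = 9 + (2 - 1) = 9 + 1 = 10)
G(L, F) = 625
C(H, W) = -16 (C(H, W) = -2*8 = -16)
x = 4868 (x = -4*(-369 - 16*(-459 + 512)) = -4*(-369 - 16*53) = -4*(-369 - 848) = -4*(-1217) = 4868)
-2635255/x - 4175256/G(471, -82) = -2635255/4868 - 4175256/625 = -21972180583/3042500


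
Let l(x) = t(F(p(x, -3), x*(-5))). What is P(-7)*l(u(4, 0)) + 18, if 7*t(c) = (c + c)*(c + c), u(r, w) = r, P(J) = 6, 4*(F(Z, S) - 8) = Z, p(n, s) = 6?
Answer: 2292/7 ≈ 327.43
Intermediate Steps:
F(Z, S) = 8 + Z/4
t(c) = 4*c**2/7 (t(c) = ((c + c)*(c + c))/7 = ((2*c)*(2*c))/7 = (4*c**2)/7 = 4*c**2/7)
l(x) = 361/7 (l(x) = 4*(8 + (1/4)*6)**2/7 = 4*(8 + 3/2)**2/7 = 4*(19/2)**2/7 = (4/7)*(361/4) = 361/7)
P(-7)*l(u(4, 0)) + 18 = 6*(361/7) + 18 = 2166/7 + 18 = 2292/7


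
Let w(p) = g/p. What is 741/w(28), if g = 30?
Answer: 3458/5 ≈ 691.60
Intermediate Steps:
w(p) = 30/p
741/w(28) = 741/((30/28)) = 741/((30*(1/28))) = 741/(15/14) = 741*(14/15) = 3458/5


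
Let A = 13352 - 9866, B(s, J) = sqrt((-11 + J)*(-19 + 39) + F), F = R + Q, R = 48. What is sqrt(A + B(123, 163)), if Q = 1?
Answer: sqrt(3486 + sqrt(3089)) ≈ 59.511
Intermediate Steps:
F = 49 (F = 48 + 1 = 49)
B(s, J) = sqrt(-171 + 20*J) (B(s, J) = sqrt((-11 + J)*(-19 + 39) + 49) = sqrt((-11 + J)*20 + 49) = sqrt((-220 + 20*J) + 49) = sqrt(-171 + 20*J))
A = 3486
sqrt(A + B(123, 163)) = sqrt(3486 + sqrt(-171 + 20*163)) = sqrt(3486 + sqrt(-171 + 3260)) = sqrt(3486 + sqrt(3089))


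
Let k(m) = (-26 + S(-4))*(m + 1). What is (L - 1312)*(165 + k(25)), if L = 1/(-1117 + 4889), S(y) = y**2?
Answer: 470141985/3772 ≈ 1.2464e+5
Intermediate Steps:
k(m) = -10 - 10*m (k(m) = (-26 + (-4)**2)*(m + 1) = (-26 + 16)*(1 + m) = -10*(1 + m) = -10 - 10*m)
L = 1/3772 ≈ 0.00026511
(L - 1312)*(165 + k(25)) = (1/3772 - 1312)*(165 + (-10 - 10*25)) = -4948863*(165 + (-10 - 250))/3772 = -4948863*(165 - 260)/3772 = -4948863/3772*(-95) = 470141985/3772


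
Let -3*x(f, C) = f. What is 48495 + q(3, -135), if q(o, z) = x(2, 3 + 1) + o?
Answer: 145492/3 ≈ 48497.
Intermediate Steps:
x(f, C) = -f/3
q(o, z) = -⅔ + o (q(o, z) = -⅓*2 + o = -⅔ + o)
48495 + q(3, -135) = 48495 + (-⅔ + 3) = 48495 + 7/3 = 145492/3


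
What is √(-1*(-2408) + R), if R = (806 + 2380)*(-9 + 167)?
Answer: 2*√126449 ≈ 711.19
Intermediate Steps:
R = 503388 (R = 3186*158 = 503388)
√(-1*(-2408) + R) = √(-1*(-2408) + 503388) = √(2408 + 503388) = √505796 = 2*√126449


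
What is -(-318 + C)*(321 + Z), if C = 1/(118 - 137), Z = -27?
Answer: 1776642/19 ≈ 93508.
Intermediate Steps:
C = -1/19 (C = 1/(-19) = -1/19 ≈ -0.052632)
-(-318 + C)*(321 + Z) = -(-318 - 1/19)*(321 - 27) = -(-6043)*294/19 = -1*(-1776642/19) = 1776642/19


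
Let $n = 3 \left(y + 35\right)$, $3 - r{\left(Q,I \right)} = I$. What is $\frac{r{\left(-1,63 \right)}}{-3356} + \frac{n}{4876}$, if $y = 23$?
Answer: $\frac{109563}{2045482} \approx 0.053563$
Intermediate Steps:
$r{\left(Q,I \right)} = 3 - I$
$n = 174$ ($n = 3 \left(23 + 35\right) = 3 \cdot 58 = 174$)
$\frac{r{\left(-1,63 \right)}}{-3356} + \frac{n}{4876} = \frac{3 - 63}{-3356} + \frac{174}{4876} = \left(3 - 63\right) \left(- \frac{1}{3356}\right) + 174 \cdot \frac{1}{4876} = \left(-60\right) \left(- \frac{1}{3356}\right) + \frac{87}{2438} = \frac{15}{839} + \frac{87}{2438} = \frac{109563}{2045482}$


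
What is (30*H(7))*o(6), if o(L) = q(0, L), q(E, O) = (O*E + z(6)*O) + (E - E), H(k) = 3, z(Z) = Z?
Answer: 3240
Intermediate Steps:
q(E, O) = 6*O + E*O (q(E, O) = (O*E + 6*O) + (E - E) = (E*O + 6*O) + 0 = (6*O + E*O) + 0 = 6*O + E*O)
o(L) = 6*L (o(L) = L*(6 + 0) = L*6 = 6*L)
(30*H(7))*o(6) = (30*3)*(6*6) = 90*36 = 3240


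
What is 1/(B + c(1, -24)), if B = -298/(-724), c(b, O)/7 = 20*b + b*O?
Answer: -362/9987 ≈ -0.036247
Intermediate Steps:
c(b, O) = 140*b + 7*O*b (c(b, O) = 7*(20*b + b*O) = 7*(20*b + O*b) = 140*b + 7*O*b)
B = 149/362 (B = -298*(-1/724) = 149/362 ≈ 0.41160)
1/(B + c(1, -24)) = 1/(149/362 + 7*1*(20 - 24)) = 1/(149/362 + 7*1*(-4)) = 1/(149/362 - 28) = 1/(-9987/362) = -362/9987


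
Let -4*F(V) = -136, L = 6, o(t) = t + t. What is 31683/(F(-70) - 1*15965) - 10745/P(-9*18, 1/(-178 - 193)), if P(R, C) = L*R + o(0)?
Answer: 784261/86508 ≈ 9.0658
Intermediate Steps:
o(t) = 2*t
F(V) = 34 (F(V) = -1/4*(-136) = 34)
P(R, C) = 6*R (P(R, C) = 6*R + 2*0 = 6*R + 0 = 6*R)
31683/(F(-70) - 1*15965) - 10745/P(-9*18, 1/(-178 - 193)) = 31683/(34 - 1*15965) - 10745/(6*(-9*18)) = 31683/(34 - 15965) - 10745/(6*(-162)) = 31683/(-15931) - 10745/(-972) = 31683*(-1/15931) - 10745*(-1/972) = -177/89 + 10745/972 = 784261/86508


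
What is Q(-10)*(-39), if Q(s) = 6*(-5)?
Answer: 1170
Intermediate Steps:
Q(s) = -30
Q(-10)*(-39) = -30*(-39) = 1170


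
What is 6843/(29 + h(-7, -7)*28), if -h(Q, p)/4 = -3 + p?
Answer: 2281/383 ≈ 5.9556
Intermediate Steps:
h(Q, p) = 12 - 4*p (h(Q, p) = -4*(-3 + p) = 12 - 4*p)
6843/(29 + h(-7, -7)*28) = 6843/(29 + (12 - 4*(-7))*28) = 6843/(29 + (12 + 28)*28) = 6843/(29 + 40*28) = 6843/(29 + 1120) = 6843/1149 = 6843*(1/1149) = 2281/383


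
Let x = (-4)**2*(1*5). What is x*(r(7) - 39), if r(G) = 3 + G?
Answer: -2320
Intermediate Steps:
x = 80 (x = 16*5 = 80)
x*(r(7) - 39) = 80*((3 + 7) - 39) = 80*(10 - 39) = 80*(-29) = -2320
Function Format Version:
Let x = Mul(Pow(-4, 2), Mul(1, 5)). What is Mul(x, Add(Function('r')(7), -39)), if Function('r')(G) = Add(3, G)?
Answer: -2320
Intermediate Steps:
x = 80 (x = Mul(16, 5) = 80)
Mul(x, Add(Function('r')(7), -39)) = Mul(80, Add(Add(3, 7), -39)) = Mul(80, Add(10, -39)) = Mul(80, -29) = -2320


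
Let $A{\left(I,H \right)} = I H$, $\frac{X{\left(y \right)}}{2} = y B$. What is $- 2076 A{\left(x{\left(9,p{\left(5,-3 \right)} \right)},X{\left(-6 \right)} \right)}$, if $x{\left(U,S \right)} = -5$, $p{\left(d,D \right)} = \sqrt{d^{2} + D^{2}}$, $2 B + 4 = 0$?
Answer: $249120$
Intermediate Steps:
$B = -2$ ($B = -2 + \frac{1}{2} \cdot 0 = -2 + 0 = -2$)
$p{\left(d,D \right)} = \sqrt{D^{2} + d^{2}}$
$X{\left(y \right)} = - 4 y$ ($X{\left(y \right)} = 2 y \left(-2\right) = 2 \left(- 2 y\right) = - 4 y$)
$A{\left(I,H \right)} = H I$
$- 2076 A{\left(x{\left(9,p{\left(5,-3 \right)} \right)},X{\left(-6 \right)} \right)} = - 2076 \left(-4\right) \left(-6\right) \left(-5\right) = - 2076 \cdot 24 \left(-5\right) = \left(-2076\right) \left(-120\right) = 249120$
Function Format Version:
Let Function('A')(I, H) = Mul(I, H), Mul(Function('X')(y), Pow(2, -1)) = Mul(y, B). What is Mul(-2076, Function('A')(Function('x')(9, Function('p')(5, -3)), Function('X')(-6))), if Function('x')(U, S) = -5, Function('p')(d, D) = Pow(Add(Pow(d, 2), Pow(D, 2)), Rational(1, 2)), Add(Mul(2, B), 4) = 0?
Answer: 249120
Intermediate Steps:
B = -2 (B = Add(-2, Mul(Rational(1, 2), 0)) = Add(-2, 0) = -2)
Function('p')(d, D) = Pow(Add(Pow(D, 2), Pow(d, 2)), Rational(1, 2))
Function('X')(y) = Mul(-4, y) (Function('X')(y) = Mul(2, Mul(y, -2)) = Mul(2, Mul(-2, y)) = Mul(-4, y))
Function('A')(I, H) = Mul(H, I)
Mul(-2076, Function('A')(Function('x')(9, Function('p')(5, -3)), Function('X')(-6))) = Mul(-2076, Mul(Mul(-4, -6), -5)) = Mul(-2076, Mul(24, -5)) = Mul(-2076, -120) = 249120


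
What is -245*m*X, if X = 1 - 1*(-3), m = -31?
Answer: 30380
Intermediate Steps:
X = 4 (X = 1 + 3 = 4)
-245*m*X = -(-7595)*4 = -245*(-124) = 30380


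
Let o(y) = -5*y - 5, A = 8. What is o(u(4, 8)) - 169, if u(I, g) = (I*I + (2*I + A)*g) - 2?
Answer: -884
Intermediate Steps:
u(I, g) = -2 + I² + g*(8 + 2*I) (u(I, g) = (I*I + (2*I + 8)*g) - 2 = (I² + (8 + 2*I)*g) - 2 = (I² + g*(8 + 2*I)) - 2 = -2 + I² + g*(8 + 2*I))
o(y) = -5 - 5*y
o(u(4, 8)) - 169 = (-5 - 5*(-2 + 4² + 8*8 + 2*4*8)) - 169 = (-5 - 5*(-2 + 16 + 64 + 64)) - 169 = (-5 - 5*142) - 169 = (-5 - 710) - 169 = -715 - 169 = -884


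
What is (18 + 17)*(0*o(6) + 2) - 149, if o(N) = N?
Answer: -79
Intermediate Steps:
(18 + 17)*(0*o(6) + 2) - 149 = (18 + 17)*(0*6 + 2) - 149 = 35*(0 + 2) - 149 = 35*2 - 149 = 70 - 149 = -79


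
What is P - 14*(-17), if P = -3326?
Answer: -3088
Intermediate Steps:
P - 14*(-17) = -3326 - 14*(-17) = -3326 + 238 = -3088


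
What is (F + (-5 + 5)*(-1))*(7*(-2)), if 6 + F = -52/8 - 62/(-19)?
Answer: 2457/19 ≈ 129.32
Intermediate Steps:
F = -351/38 (F = -6 + (-52/8 - 62/(-19)) = -6 + (-52*⅛ - 62*(-1/19)) = -6 + (-13/2 + 62/19) = -6 - 123/38 = -351/38 ≈ -9.2368)
(F + (-5 + 5)*(-1))*(7*(-2)) = (-351/38 + (-5 + 5)*(-1))*(7*(-2)) = (-351/38 + 0*(-1))*(-14) = (-351/38 + 0)*(-14) = -351/38*(-14) = 2457/19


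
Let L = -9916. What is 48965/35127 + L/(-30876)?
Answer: 155013556/90381771 ≈ 1.7151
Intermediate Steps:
48965/35127 + L/(-30876) = 48965/35127 - 9916/(-30876) = 48965*(1/35127) - 9916*(-1/30876) = 48965/35127 + 2479/7719 = 155013556/90381771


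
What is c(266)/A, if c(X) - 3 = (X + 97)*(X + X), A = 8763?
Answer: 64373/2921 ≈ 22.038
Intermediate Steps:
c(X) = 3 + 2*X*(97 + X) (c(X) = 3 + (X + 97)*(X + X) = 3 + (97 + X)*(2*X) = 3 + 2*X*(97 + X))
c(266)/A = (3 + 2*266² + 194*266)/8763 = (3 + 2*70756 + 51604)*(1/8763) = (3 + 141512 + 51604)*(1/8763) = 193119*(1/8763) = 64373/2921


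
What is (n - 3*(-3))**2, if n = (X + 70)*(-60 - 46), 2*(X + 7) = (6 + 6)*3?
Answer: 73564929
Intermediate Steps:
X = 11 (X = -7 + ((6 + 6)*3)/2 = -7 + (12*3)/2 = -7 + (1/2)*36 = -7 + 18 = 11)
n = -8586 (n = (11 + 70)*(-60 - 46) = 81*(-106) = -8586)
(n - 3*(-3))**2 = (-8586 - 3*(-3))**2 = (-8586 + 9)**2 = (-8577)**2 = 73564929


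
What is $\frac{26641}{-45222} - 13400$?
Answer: $- \frac{606001441}{45222} \approx -13401.0$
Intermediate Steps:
$\frac{26641}{-45222} - 13400 = 26641 \left(- \frac{1}{45222}\right) - 13400 = - \frac{26641}{45222} - 13400 = - \frac{606001441}{45222}$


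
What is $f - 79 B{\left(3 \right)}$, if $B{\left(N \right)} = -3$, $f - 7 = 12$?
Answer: $256$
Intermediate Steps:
$f = 19$ ($f = 7 + 12 = 19$)
$f - 79 B{\left(3 \right)} = 19 - -237 = 19 + 237 = 256$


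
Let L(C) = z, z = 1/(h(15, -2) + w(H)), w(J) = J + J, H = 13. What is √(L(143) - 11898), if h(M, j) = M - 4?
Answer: 5*I*√651533/37 ≈ 109.08*I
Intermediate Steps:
h(M, j) = -4 + M
w(J) = 2*J
z = 1/37 (z = 1/((-4 + 15) + 2*13) = 1/(11 + 26) = 1/37 ≈ 0.027027)
L(C) = 1/37
√(L(143) - 11898) = √(1/37 - 11898) = √(-440225/37) = 5*I*√651533/37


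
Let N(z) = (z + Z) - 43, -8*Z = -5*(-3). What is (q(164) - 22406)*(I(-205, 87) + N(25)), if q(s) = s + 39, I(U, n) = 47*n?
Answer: -722774259/8 ≈ -9.0347e+7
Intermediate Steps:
Z = -15/8 (Z = -(-5)*(-3)/8 = -⅛*15 = -15/8 ≈ -1.8750)
q(s) = 39 + s
N(z) = -359/8 + z (N(z) = (z - 15/8) - 43 = (-15/8 + z) - 43 = -359/8 + z)
(q(164) - 22406)*(I(-205, 87) + N(25)) = ((39 + 164) - 22406)*(47*87 + (-359/8 + 25)) = (203 - 22406)*(4089 - 159/8) = -22203*32553/8 = -722774259/8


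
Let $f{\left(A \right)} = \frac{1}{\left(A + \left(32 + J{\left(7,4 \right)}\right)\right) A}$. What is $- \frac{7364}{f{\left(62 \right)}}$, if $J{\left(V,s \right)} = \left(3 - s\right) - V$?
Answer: $-39264848$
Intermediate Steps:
$J{\left(V,s \right)} = 3 - V - s$
$f{\left(A \right)} = \frac{1}{A \left(24 + A\right)}$ ($f{\left(A \right)} = \frac{1}{\left(A + \left(32 - 8\right)\right) A} = \frac{1}{\left(A + 24\right) A} = \frac{1}{\left(24 + A\right) A} = \frac{1}{A \left(24 + A\right)}$)
$- \frac{7364}{f{\left(62 \right)}} = - \frac{7364}{\frac{1}{62} \frac{1}{24 + 62}} = - \frac{7364}{\frac{1}{62} \cdot \frac{1}{86}} = - 7364 \frac{1}{\frac{1}{5332}} = \left(-7364\right) 5332 = -39264848$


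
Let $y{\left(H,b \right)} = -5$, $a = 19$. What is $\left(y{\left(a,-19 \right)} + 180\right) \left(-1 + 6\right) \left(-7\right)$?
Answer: $-6125$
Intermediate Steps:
$\left(y{\left(a,-19 \right)} + 180\right) \left(-1 + 6\right) \left(-7\right) = \left(-5 + 180\right) \left(-1 + 6\right) \left(-7\right) = 175 \cdot 5 \left(-7\right) = 175 \left(-35\right) = -6125$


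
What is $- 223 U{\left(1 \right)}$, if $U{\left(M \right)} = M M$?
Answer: $-223$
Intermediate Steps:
$U{\left(M \right)} = M^{2}$
$- 223 U{\left(1 \right)} = - 223 \cdot 1^{2} = \left(-223\right) 1 = -223$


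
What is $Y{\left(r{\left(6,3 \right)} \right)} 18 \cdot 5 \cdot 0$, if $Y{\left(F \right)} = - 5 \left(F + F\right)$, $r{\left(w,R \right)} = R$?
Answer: $0$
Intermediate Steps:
$Y{\left(F \right)} = - 10 F$ ($Y{\left(F \right)} = - 5 \cdot 2 F = - 10 F$)
$Y{\left(r{\left(6,3 \right)} \right)} 18 \cdot 5 \cdot 0 = \left(-10\right) 3 \cdot 18 \cdot 5 \cdot 0 = \left(-30\right) 18 \cdot 0 = \left(-540\right) 0 = 0$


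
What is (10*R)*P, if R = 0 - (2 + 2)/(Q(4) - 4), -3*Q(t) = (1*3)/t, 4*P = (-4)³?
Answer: -2560/17 ≈ -150.59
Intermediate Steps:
P = -16 (P = (¼)*(-4)³ = (¼)*(-64) = -16)
Q(t) = -1/t (Q(t) = -1*3/(3*t) = -1/t)
R = 16/17 (R = 0 - (2 + 2)/(-1/4 - 4) = 0 - 4/(-1*¼ - 4) = 0 - 4/(-¼ - 4) = 0 - 4/(-17/4) = 0 - 4*(-4)/17 = 0 - 1*(-16/17) = 0 + 16/17 = 16/17 ≈ 0.94118)
(10*R)*P = (10*(16/17))*(-16) = (160/17)*(-16) = -2560/17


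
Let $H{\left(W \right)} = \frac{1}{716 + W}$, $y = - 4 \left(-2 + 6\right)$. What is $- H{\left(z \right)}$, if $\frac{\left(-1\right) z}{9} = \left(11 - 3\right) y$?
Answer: $- \frac{1}{1868} \approx -0.00053533$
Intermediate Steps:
$y = -16$ ($y = \left(-4\right) 4 = -16$)
$z = 1152$ ($z = - 9 \left(11 - 3\right) \left(-16\right) = - 9 \cdot 8 \left(-16\right) = \left(-9\right) \left(-128\right) = 1152$)
$- H{\left(z \right)} = - \frac{1}{716 + 1152} = - \frac{1}{1868}$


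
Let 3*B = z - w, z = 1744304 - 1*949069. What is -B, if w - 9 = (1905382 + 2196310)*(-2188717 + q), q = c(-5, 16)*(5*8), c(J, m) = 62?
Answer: -8967271608230/3 ≈ -2.9891e+12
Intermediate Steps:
q = 2480 (q = 62*(5*8) = 62*40 = 2480)
z = 795235 (z = 1744304 - 949069 = 795235)
w = -8967270812995 (w = 9 + (1905382 + 2196310)*(-2188717 + 2480) = 9 + 4101692*(-2186237) = 9 - 8967270813004 = -8967270812995)
B = 8967271608230/3 (B = (795235 - 1*(-8967270812995))/3 = (795235 + 8967270812995)/3 = (1/3)*8967271608230 = 8967271608230/3 ≈ 2.9891e+12)
-B = -1*8967271608230/3 = -8967271608230/3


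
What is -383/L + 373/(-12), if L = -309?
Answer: -36887/1236 ≈ -29.844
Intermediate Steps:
-383/L + 373/(-12) = -383/(-309) + 373/(-12) = -383*(-1/309) + 373*(-1/12) = 383/309 - 373/12 = -36887/1236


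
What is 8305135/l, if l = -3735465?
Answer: -1661027/747093 ≈ -2.2233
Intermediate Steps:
8305135/l = 8305135/(-3735465) = 8305135*(-1/3735465) = -1661027/747093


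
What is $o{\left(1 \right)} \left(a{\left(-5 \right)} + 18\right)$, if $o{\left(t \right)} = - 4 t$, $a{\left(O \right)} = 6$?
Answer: $-96$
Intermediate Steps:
$o{\left(1 \right)} \left(a{\left(-5 \right)} + 18\right) = \left(-4\right) 1 \left(6 + 18\right) = \left(-4\right) 24 = -96$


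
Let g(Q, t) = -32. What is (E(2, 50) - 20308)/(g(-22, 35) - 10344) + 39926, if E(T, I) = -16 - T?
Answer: 207146251/5188 ≈ 39928.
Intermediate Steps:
(E(2, 50) - 20308)/(g(-22, 35) - 10344) + 39926 = ((-16 - 1*2) - 20308)/(-32 - 10344) + 39926 = ((-16 - 2) - 20308)/(-10376) + 39926 = (-18 - 20308)*(-1/10376) + 39926 = -20326*(-1/10376) + 39926 = 10163/5188 + 39926 = 207146251/5188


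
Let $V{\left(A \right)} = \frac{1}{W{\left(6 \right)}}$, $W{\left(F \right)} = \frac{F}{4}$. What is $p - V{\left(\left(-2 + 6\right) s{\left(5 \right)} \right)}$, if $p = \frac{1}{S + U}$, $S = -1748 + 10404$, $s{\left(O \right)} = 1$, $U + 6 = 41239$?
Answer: $- \frac{99775}{149667} \approx -0.66665$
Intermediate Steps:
$U = 41233$ ($U = -6 + 41239 = 41233$)
$S = 8656$
$W{\left(F \right)} = \frac{F}{4}$ ($W{\left(F \right)} = F \frac{1}{4} = \frac{F}{4}$)
$V{\left(A \right)} = \frac{2}{3}$ ($V{\left(A \right)} = \frac{1}{\frac{1}{4} \cdot 6} = \frac{1}{\frac{3}{2}} = \frac{2}{3}$)
$p = \frac{1}{49889}$ ($p = \frac{1}{8656 + 41233} = \frac{1}{49889} \approx 2.0045 \cdot 10^{-5}$)
$p - V{\left(\left(-2 + 6\right) s{\left(5 \right)} \right)} = \frac{1}{49889} - \frac{2}{3} = - \frac{99775}{149667}$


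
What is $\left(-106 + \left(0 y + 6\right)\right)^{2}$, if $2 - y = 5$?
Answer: $10000$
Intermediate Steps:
$y = -3$ ($y = 2 - 5 = -3$)
$\left(-106 + \left(0 y + 6\right)\right)^{2} = \left(-106 + \left(0 \left(-3\right) + 6\right)\right)^{2} = \left(-106 + \left(0 + 6\right)\right)^{2} = \left(-106 + 6\right)^{2} = \left(-100\right)^{2} = 10000$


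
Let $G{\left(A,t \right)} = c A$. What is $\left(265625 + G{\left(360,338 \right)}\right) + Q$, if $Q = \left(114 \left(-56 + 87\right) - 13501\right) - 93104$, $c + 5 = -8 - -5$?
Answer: $159674$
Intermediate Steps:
$c = -8$ ($c = -5 - 3 = -8$)
$Q = -103071$ ($Q = \left(114 \cdot 31 - 13501\right) - 93104 = \left(3534 - 13501\right) - 93104 = -9967 - 93104 = -103071$)
$G{\left(A,t \right)} = - 8 A$
$\left(265625 + G{\left(360,338 \right)}\right) + Q = \left(265625 - 2880\right) - 103071 = 262745 - 103071 = 159674$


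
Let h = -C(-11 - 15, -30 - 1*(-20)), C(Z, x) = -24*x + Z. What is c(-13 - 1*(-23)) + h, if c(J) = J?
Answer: -204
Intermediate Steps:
C(Z, x) = Z - 24*x
h = -214 (h = -((-11 - 15) - 24*(-30 - 1*(-20))) = -(-26 - 24*(-30 + 20)) = -(-26 - 24*(-10)) = -(-26 + 240) = -1*214 = -214)
c(-13 - 1*(-23)) + h = (-13 - 1*(-23)) - 214 = (-13 + 23) - 214 = 10 - 214 = -204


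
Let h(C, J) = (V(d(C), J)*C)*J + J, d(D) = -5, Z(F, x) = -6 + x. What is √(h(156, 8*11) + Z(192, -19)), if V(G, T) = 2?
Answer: √27519 ≈ 165.89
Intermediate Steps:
h(C, J) = J + 2*C*J (h(C, J) = (2*C)*J + J = 2*C*J + J = J + 2*C*J)
√(h(156, 8*11) + Z(192, -19)) = √((8*11)*(1 + 2*156) + (-6 - 19)) = √(88*(1 + 312) - 25) = √(88*313 - 25) = √(27544 - 25) = √27519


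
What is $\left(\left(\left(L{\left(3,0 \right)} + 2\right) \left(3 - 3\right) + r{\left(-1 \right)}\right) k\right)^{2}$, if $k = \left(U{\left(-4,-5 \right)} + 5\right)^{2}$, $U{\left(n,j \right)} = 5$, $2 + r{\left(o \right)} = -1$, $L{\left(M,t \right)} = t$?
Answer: $90000$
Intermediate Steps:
$r{\left(o \right)} = -3$ ($r{\left(o \right)} = -2 - 1 = -3$)
$k = 100$ ($k = \left(5 + 5\right)^{2} = 10^{2} = 100$)
$\left(\left(\left(L{\left(3,0 \right)} + 2\right) \left(3 - 3\right) + r{\left(-1 \right)}\right) k\right)^{2} = \left(\left(\left(0 + 2\right) \left(3 - 3\right) - 3\right) 100\right)^{2} = \left(\left(2 \cdot 0 - 3\right) 100\right)^{2} = \left(\left(0 - 3\right) 100\right)^{2} = \left(\left(-3\right) 100\right)^{2} = \left(-300\right)^{2} = 90000$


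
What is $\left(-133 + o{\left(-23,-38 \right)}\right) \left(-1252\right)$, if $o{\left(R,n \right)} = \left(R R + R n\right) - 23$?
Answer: $-1561244$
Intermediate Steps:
$o{\left(R,n \right)} = -23 + R^{2} + R n$ ($o{\left(R,n \right)} = \left(R^{2} + R n\right) - 23 = -23 + R^{2} + R n$)
$\left(-133 + o{\left(-23,-38 \right)}\right) \left(-1252\right) = \left(-133 - \left(-851 - 529\right)\right) \left(-1252\right) = \left(-133 + \left(-23 + 529 + 874\right)\right) \left(-1252\right) = \left(-133 + 1380\right) \left(-1252\right) = 1247 \left(-1252\right) = -1561244$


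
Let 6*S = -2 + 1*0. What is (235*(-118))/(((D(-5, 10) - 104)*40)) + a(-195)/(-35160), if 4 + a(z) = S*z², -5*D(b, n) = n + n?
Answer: 4290667/632880 ≈ 6.7796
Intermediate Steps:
S = -⅓ (S = (-2 + 1*0)/6 = (-2 + 0)/6 = (⅙)*(-2) = -⅓ ≈ -0.33333)
D(b, n) = -2*n/5 (D(b, n) = -(n + n)/5 = -2*n/5)
a(z) = -4 - z²/3
(235*(-118))/(((D(-5, 10) - 104)*40)) + a(-195)/(-35160) = (235*(-118))/(((-⅖*10 - 104)*40)) + (-4 - ⅓*(-195)²)/(-35160) = -27730*1/(40*(-4 - 104)) + (-4 - ⅓*38025)*(-1/35160) = -27730/((-108*40)) + (-4 - 12675)*(-1/35160) = -27730/(-4320) - 12679*(-1/35160) = -27730*(-1/4320) + 12679/35160 = 2773/432 + 12679/35160 = 4290667/632880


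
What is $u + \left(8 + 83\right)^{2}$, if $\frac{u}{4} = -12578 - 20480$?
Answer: $-123951$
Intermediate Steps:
$u = -132232$ ($u = 4 \left(-12578 - 20480\right) = 4 \left(-33058\right) = -132232$)
$u + \left(8 + 83\right)^{2} = -132232 + \left(8 + 83\right)^{2} = -132232 + 91^{2} = -132232 + 8281 = -123951$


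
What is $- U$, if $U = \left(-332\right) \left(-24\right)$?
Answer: $-7968$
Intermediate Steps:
$U = 7968$
$- U = \left(-1\right) 7968 = -7968$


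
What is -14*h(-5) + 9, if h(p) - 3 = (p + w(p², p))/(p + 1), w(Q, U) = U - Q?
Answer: -311/2 ≈ -155.50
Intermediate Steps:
h(p) = 3 + (-p² + 2*p)/(1 + p) (h(p) = 3 + (p + (p - p²))/(p + 1) = 3 + (-p² + 2*p)/(1 + p))
-14*h(-5) + 9 = -14*(3 - 1*(-5)² + 5*(-5))/(1 - 5) + 9 = -14*(3 - 1*25 - 25)/(-4) + 9 = -(-7)*(3 - 25 - 25)/2 + 9 = -(-7)*(-47)/2 + 9 = -14*47/4 + 9 = -329/2 + 9 = -311/2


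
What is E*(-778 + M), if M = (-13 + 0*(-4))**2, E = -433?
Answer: 263697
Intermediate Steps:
M = 169 (M = (-13 + 0)**2 = (-13)**2 = 169)
E*(-778 + M) = -433*(-778 + 169) = -433*(-609) = 263697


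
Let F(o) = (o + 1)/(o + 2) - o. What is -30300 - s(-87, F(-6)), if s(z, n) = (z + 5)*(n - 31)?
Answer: -64495/2 ≈ -32248.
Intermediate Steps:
F(o) = -o + (1 + o)/(2 + o) (F(o) = (1 + o)/(2 + o) - o = -o + (1 + o)/(2 + o))
s(z, n) = (-31 + n)*(5 + z) (s(z, n) = (5 + z)*(-31 + n) = (-31 + n)*(5 + z))
-30300 - s(-87, F(-6)) = -30300 - (-155 - 31*(-87) + 5*((1 - 1*(-6) - 1*(-6)**2)/(2 - 6)) + ((1 - 1*(-6) - 1*(-6)**2)/(2 - 6))*(-87)) = -30300 - (-155 + 2697 + 5*((1 + 6 - 1*36)/(-4)) + ((1 + 6 - 1*36)/(-4))*(-87)) = -30300 - (-155 + 2697 + 5*(-(1 + 6 - 36)/4) - (1 + 6 - 36)/4*(-87)) = -30300 - (-155 + 2697 + 5*(-1/4*(-29)) - 1/4*(-29)*(-87)) = -30300 - (-155 + 2697 + 5*(29/4) + (29/4)*(-87)) = -30300 - (-155 + 2697 + 145/4 - 2523/4) = -30300 - 1*3895/2 = -30300 - 3895/2 = -64495/2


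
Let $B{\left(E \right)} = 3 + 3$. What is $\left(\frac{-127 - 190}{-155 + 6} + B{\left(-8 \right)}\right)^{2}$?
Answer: $\frac{1466521}{22201} \approx 66.057$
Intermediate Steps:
$B{\left(E \right)} = 6$
$\left(\frac{-127 - 190}{-155 + 6} + B{\left(-8 \right)}\right)^{2} = \left(\frac{-127 - 190}{-155 + 6} + 6\right)^{2} = \left(- \frac{317}{-149} + 6\right)^{2} = \left(\left(-317\right) \left(- \frac{1}{149}\right) + 6\right)^{2} = \left(\frac{317}{149} + 6\right)^{2} = \left(\frac{1211}{149}\right)^{2} = \frac{1466521}{22201}$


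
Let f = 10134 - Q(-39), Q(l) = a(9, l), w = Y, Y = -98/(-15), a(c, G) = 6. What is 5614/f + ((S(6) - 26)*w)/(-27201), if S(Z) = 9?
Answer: 384578243/688729320 ≈ 0.55839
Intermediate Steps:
Y = 98/15 (Y = -98*(-1/15) = 98/15 ≈ 6.5333)
w = 98/15 ≈ 6.5333
Q(l) = 6
f = 10128 (f = 10134 - 1*6 = 10134 - 6 = 10128)
5614/f + ((S(6) - 26)*w)/(-27201) = 5614/10128 + ((9 - 26)*(98/15))/(-27201) = 5614*(1/10128) - 17*98/15*(-1/27201) = 2807/5064 - 1666/15*(-1/27201) = 2807/5064 + 1666/408015 = 384578243/688729320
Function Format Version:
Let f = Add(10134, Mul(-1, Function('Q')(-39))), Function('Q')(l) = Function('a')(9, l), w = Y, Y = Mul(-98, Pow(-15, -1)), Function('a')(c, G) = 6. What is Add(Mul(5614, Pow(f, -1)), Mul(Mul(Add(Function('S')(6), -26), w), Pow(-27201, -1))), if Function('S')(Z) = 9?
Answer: Rational(384578243, 688729320) ≈ 0.55839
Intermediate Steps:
Y = Rational(98, 15) (Y = Mul(-98, Rational(-1, 15)) = Rational(98, 15) ≈ 6.5333)
w = Rational(98, 15) ≈ 6.5333
Function('Q')(l) = 6
f = 10128 (f = Add(10134, Mul(-1, 6)) = Add(10134, -6) = 10128)
Add(Mul(5614, Pow(f, -1)), Mul(Mul(Add(Function('S')(6), -26), w), Pow(-27201, -1))) = Add(Mul(5614, Pow(10128, -1)), Mul(Mul(Add(9, -26), Rational(98, 15)), Pow(-27201, -1))) = Add(Mul(5614, Rational(1, 10128)), Mul(Mul(-17, Rational(98, 15)), Rational(-1, 27201))) = Add(Rational(2807, 5064), Mul(Rational(-1666, 15), Rational(-1, 27201))) = Add(Rational(2807, 5064), Rational(1666, 408015)) = Rational(384578243, 688729320)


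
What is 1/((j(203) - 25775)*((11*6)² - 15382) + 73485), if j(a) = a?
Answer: 1/282030357 ≈ 3.5457e-9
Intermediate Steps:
1/((j(203) - 25775)*((11*6)² - 15382) + 73485) = 1/((203 - 25775)*((11*6)² - 15382) + 73485) = 1/(-25572*(66² - 15382) + 73485) = 1/(-25572*(4356 - 15382) + 73485) = 1/(-25572*(-11026) + 73485) = 1/(281956872 + 73485) = 1/282030357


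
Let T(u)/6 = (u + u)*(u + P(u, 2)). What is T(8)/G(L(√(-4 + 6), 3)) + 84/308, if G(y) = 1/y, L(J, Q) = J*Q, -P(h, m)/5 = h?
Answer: 3/11 - 9216*√2 ≈ -13033.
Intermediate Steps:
P(h, m) = -5*h
T(u) = -48*u² (T(u) = 6*((u + u)*(u - 5*u)) = 6*((2*u)*(-4*u)) = 6*(-8*u²) = -48*u²)
T(8)/G(L(√(-4 + 6), 3)) + 84/308 = (-48*8²)/(1/(√(-4 + 6)*3)) + 84/308 = (-48*64)/(1/(√2*3)) + 84*(1/308) = -3072*3*√2 + 3/11 = -9216*√2 + 3/11 = 3/11 - 9216*√2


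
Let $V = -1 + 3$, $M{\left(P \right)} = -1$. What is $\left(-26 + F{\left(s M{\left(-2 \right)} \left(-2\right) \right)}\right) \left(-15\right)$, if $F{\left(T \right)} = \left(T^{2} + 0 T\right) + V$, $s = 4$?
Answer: $-600$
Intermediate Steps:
$V = 2$
$F{\left(T \right)} = 2 + T^{2}$ ($F{\left(T \right)} = \left(T^{2} + 0 T\right) + 2 = \left(T^{2} + 0\right) + 2 = T^{2} + 2 = 2 + T^{2}$)
$\left(-26 + F{\left(s M{\left(-2 \right)} \left(-2\right) \right)}\right) \left(-15\right) = \left(-26 + \left(2 + \left(4 \left(-1\right) \left(-2\right)\right)^{2}\right)\right) \left(-15\right) = \left(-26 + \left(2 + \left(\left(-4\right) \left(-2\right)\right)^{2}\right)\right) \left(-15\right) = \left(-26 + \left(2 + 8^{2}\right)\right) \left(-15\right) = \left(-26 + \left(2 + 64\right)\right) \left(-15\right) = \left(-26 + 66\right) \left(-15\right) = 40 \left(-15\right) = -600$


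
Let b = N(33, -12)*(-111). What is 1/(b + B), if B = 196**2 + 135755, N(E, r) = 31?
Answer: 1/170730 ≈ 5.8572e-6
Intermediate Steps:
B = 174171 (B = 38416 + 135755 = 174171)
b = -3441 (b = 31*(-111) = -3441)
1/(b + B) = 1/(-3441 + 174171) = 1/170730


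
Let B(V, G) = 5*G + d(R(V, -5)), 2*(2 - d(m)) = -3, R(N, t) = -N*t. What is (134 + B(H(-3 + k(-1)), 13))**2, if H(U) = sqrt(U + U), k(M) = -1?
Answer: 164025/4 ≈ 41006.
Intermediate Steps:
R(N, t) = -N*t
d(m) = 7/2 (d(m) = 2 - 1/2*(-3) = 2 + 3/2 = 7/2)
H(U) = sqrt(2)*sqrt(U) (H(U) = sqrt(2*U) = sqrt(2)*sqrt(U))
B(V, G) = 7/2 + 5*G (B(V, G) = 5*G + 7/2 = 7/2 + 5*G)
(134 + B(H(-3 + k(-1)), 13))**2 = (134 + (7/2 + 5*13))**2 = (134 + (7/2 + 65))**2 = (134 + 137/2)**2 = (405/2)**2 = 164025/4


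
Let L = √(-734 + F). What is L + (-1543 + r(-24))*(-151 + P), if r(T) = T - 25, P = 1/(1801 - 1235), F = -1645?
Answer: 68030140/283 + I*√2379 ≈ 2.4039e+5 + 48.775*I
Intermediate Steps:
P = 1/566 ≈ 0.0017668
r(T) = -25 + T
L = I*√2379 (L = √(-734 - 1645) = √(-2379) = I*√2379 ≈ 48.775*I)
L + (-1543 + r(-24))*(-151 + P) = I*√2379 + (-1543 + (-25 - 24))*(-151 + 1/566) = I*√2379 + (-1543 - 49)*(-85465/566) = I*√2379 - 1592*(-85465/566) = I*√2379 + 68030140/283 = 68030140/283 + I*√2379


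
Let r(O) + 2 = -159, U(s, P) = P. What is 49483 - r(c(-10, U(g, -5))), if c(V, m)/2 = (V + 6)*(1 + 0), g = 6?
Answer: 49644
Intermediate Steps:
c(V, m) = 12 + 2*V (c(V, m) = 2*((V + 6)*(1 + 0)) = 2*((6 + V)*1) = 2*(6 + V) = 12 + 2*V)
r(O) = -161 (r(O) = -2 - 159 = -161)
49483 - r(c(-10, U(g, -5))) = 49483 - 1*(-161) = 49483 + 161 = 49644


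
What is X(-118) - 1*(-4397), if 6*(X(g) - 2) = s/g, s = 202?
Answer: 1557145/354 ≈ 4398.7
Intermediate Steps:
X(g) = 2 + 101/(3*g) (X(g) = 2 + (202/g)/6 = 2 + 101/(3*g))
X(-118) - 1*(-4397) = (2 + (101/3)/(-118)) - 1*(-4397) = (2 + (101/3)*(-1/118)) + 4397 = (2 - 101/354) + 4397 = 607/354 + 4397 = 1557145/354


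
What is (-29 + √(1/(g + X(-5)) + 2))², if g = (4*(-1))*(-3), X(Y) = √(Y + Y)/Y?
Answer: (29 - √((125 - 2*I*√10)/(60 - I*√10)))² ≈ 759.37 - 0.084*I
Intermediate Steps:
X(Y) = √2/√Y (X(Y) = √(2*Y)/Y = (√2*√Y)/Y = √2/√Y)
g = 12 (g = -4*(-3) = 12)
(-29 + √(1/(g + X(-5)) + 2))² = (-29 + √(1/(12 + √2/√(-5)) + 2))² = (-29 + √(1/(12 + √2*(-I*√5/5)) + 2))² = (-29 + √(1/(12 - I*√10/5) + 2))² = (-29 + √(2 + 1/(12 - I*√10/5)))²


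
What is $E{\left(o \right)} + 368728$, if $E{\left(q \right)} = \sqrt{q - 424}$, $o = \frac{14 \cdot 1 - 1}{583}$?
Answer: $368728 + \frac{i \sqrt{144105357}}{583} \approx 3.6873 \cdot 10^{5} + 20.591 i$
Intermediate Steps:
$o = \frac{13}{583}$ ($o = \left(14 - 1\right) \frac{1}{583} = 13 \cdot \frac{1}{583} = \frac{13}{583} \approx 0.022298$)
$E{\left(q \right)} = \sqrt{-424 + q}$
$E{\left(o \right)} + 368728 = \sqrt{-424 + \frac{13}{583}} + 368728 = \sqrt{- \frac{247179}{583}} + 368728 = \frac{i \sqrt{144105357}}{583} + 368728 = 368728 + \frac{i \sqrt{144105357}}{583}$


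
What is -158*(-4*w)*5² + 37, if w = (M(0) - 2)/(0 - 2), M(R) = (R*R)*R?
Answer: 15837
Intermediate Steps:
M(R) = R³ (M(R) = R²*R = R³)
w = 1 (w = (0³ - 2)/(0 - 2) = (0 - 2)/(-2) = -2*(-½) = 1)
-158*(-4*w)*5² + 37 = -158*(-4*1)*5² + 37 = -(-632)*25 + 37 = -158*(-100) + 37 = 15800 + 37 = 15837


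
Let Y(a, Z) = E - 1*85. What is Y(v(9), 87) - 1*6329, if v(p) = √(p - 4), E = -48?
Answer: -6462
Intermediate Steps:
v(p) = √(-4 + p)
Y(a, Z) = -133 (Y(a, Z) = -48 - 1*85 = -48 - 85 = -133)
Y(v(9), 87) - 1*6329 = -133 - 1*6329 = -133 - 6329 = -6462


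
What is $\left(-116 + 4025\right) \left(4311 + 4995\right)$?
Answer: $36377154$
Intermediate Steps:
$\left(-116 + 4025\right) \left(4311 + 4995\right) = 3909 \cdot 9306 = 36377154$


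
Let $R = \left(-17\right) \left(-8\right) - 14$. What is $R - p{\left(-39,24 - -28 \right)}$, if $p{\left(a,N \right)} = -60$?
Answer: $182$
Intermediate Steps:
$R = 122$ ($R = 136 - 14 = 122$)
$R - p{\left(-39,24 - -28 \right)} = 122 - -60 = 122 + 60 = 182$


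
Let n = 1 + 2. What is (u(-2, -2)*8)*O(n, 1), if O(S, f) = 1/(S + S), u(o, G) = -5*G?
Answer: 40/3 ≈ 13.333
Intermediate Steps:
n = 3
O(S, f) = 1/(2*S)
(u(-2, -2)*8)*O(n, 1) = (-5*(-2)*8)*((1/2)/3) = (10*8)*((1/2)*(1/3)) = 80*(1/6) = 40/3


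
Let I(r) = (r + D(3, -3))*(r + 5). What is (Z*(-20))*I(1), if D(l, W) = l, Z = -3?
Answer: 1440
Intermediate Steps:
I(r) = (3 + r)*(5 + r) (I(r) = (r + 3)*(r + 5) = (3 + r)*(5 + r))
(Z*(-20))*I(1) = (-3*(-20))*(15 + 1² + 8*1) = 60*(15 + 1 + 8) = 60*24 = 1440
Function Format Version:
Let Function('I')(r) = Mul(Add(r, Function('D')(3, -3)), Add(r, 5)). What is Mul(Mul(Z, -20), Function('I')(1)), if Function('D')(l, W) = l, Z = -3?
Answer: 1440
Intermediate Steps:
Function('I')(r) = Mul(Add(3, r), Add(5, r)) (Function('I')(r) = Mul(Add(r, 3), Add(r, 5)) = Mul(Add(3, r), Add(5, r)))
Mul(Mul(Z, -20), Function('I')(1)) = Mul(Mul(-3, -20), Add(15, Pow(1, 2), Mul(8, 1))) = Mul(60, Add(15, 1, 8)) = Mul(60, 24) = 1440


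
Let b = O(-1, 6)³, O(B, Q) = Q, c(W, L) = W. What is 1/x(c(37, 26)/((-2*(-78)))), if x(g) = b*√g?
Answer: √1443/3996 ≈ 0.0095062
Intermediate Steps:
b = 216 (b = 6³ = 216)
x(g) = 216*√g
1/x(c(37, 26)/((-2*(-78)))) = 1/(216*√(37/((-2*(-78))))) = 1/(216*√(37/156)) = 1/(216*(√1443/78)) = 1/(36*√1443/13) = √1443/3996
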